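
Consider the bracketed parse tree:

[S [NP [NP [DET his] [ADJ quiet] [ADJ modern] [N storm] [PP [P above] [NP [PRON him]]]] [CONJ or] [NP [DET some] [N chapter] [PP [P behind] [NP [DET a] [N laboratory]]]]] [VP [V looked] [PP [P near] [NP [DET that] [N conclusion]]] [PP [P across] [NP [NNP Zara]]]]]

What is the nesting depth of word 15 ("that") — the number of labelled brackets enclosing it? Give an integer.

5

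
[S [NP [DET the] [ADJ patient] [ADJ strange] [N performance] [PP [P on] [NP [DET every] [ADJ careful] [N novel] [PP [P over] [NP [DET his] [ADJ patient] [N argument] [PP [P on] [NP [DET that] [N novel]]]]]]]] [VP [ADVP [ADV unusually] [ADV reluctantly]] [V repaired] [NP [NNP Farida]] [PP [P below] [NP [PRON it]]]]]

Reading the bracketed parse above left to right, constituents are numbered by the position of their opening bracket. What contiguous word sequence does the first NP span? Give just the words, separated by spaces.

Opening `[NP` markers occur at word positions 1, 6, 10, 14, 19, 21; the first of these opens the constituent [NP the patient strange performance on every careful novel over his patient argument on that novel].

the patient strange performance on every careful novel over his patient argument on that novel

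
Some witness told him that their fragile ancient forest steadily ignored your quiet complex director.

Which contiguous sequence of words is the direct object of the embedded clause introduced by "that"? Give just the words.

"ignored" heads the VP of the embedded clause introduced by "that", and "your quiet complex director" is its direct object.

your quiet complex director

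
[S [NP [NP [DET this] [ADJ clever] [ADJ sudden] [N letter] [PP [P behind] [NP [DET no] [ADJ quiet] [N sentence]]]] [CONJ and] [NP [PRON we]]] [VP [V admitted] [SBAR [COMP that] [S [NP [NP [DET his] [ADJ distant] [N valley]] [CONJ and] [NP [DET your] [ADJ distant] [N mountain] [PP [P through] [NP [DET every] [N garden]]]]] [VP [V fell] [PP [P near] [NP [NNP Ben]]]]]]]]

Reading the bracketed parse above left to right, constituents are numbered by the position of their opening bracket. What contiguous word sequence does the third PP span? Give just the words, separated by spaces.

near Ben

Opening `[PP` markers occur at word positions 5, 20, 24; the third of these opens the constituent [PP near Ben].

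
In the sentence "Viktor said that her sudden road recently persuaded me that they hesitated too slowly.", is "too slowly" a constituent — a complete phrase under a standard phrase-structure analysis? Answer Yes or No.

Yes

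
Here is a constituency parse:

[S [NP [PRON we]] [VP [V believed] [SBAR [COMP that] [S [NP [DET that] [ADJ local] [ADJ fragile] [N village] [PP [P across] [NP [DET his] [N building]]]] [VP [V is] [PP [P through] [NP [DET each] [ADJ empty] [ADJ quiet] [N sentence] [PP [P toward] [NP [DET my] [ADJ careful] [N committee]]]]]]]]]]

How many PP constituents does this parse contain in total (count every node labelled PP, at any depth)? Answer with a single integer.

3

The PP constituents are: [PP across his building]; [PP through each empty quiet sentence toward my careful committee]; [PP toward my careful committee]. Total: 3.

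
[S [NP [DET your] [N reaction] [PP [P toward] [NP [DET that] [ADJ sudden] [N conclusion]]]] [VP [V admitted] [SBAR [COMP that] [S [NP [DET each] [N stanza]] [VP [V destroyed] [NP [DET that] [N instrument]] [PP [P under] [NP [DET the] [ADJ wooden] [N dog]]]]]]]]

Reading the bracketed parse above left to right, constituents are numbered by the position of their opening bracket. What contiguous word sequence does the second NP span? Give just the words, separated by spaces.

Opening `[NP` markers occur at word positions 1, 4, 9, 12, 15; the second of these opens the constituent [NP that sudden conclusion].

that sudden conclusion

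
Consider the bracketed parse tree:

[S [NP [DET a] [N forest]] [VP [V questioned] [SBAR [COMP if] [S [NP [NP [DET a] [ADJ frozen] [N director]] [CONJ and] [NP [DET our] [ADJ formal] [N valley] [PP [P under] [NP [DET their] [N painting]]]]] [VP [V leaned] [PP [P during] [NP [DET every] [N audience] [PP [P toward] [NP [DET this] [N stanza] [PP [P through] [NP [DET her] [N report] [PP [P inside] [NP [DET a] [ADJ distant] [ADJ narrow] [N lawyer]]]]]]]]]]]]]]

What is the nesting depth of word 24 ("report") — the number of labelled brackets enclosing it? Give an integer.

12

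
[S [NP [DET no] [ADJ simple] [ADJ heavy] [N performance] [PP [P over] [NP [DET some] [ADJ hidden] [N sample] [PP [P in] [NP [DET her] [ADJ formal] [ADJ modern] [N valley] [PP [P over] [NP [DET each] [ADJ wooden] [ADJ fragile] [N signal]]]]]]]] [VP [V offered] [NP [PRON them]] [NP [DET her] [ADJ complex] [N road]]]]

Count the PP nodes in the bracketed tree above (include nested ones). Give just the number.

3

Scanning left to right, an opening `[PP` appears at word positions 5, 9, 14 — 3 in total.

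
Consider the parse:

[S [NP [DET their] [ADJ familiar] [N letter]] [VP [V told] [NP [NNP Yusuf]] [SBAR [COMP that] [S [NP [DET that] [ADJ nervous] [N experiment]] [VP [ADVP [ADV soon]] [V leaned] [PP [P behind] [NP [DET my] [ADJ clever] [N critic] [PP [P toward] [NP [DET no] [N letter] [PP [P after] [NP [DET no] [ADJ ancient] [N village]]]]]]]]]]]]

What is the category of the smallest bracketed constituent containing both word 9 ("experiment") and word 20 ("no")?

S

Both words fall inside [S that nervous experiment soon leaned behind my clever critic toward no letter after no ancient village] (words 7–22), and no smaller constituent contains them both. Label: S.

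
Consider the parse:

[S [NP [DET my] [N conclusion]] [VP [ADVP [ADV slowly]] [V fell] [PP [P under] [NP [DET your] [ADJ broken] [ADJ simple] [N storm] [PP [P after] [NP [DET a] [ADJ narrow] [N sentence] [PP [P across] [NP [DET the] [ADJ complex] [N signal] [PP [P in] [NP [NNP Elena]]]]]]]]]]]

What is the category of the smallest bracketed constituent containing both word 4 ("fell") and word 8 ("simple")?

The smallest bracket enclosing both words is [VP slowly fell under your broken simple storm after a narrow sentence across the complex signal in Elena], so the label is VP.

VP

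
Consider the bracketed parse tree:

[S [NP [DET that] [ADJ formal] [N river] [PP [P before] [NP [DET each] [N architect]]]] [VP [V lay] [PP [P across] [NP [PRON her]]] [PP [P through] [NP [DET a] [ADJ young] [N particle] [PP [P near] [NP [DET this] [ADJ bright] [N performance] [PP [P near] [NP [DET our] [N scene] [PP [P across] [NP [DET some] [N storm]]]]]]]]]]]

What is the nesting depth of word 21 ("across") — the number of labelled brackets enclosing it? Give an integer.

10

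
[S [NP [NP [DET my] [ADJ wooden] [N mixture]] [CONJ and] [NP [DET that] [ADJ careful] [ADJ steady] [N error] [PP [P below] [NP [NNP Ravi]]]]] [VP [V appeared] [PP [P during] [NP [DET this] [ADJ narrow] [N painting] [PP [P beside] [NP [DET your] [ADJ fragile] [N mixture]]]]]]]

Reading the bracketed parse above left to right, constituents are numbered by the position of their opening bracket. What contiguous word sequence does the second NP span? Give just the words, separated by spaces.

my wooden mixture

Opening `[NP` markers occur at word positions 1, 1, 5, 10, 13, 17; the second of these opens the constituent [NP my wooden mixture].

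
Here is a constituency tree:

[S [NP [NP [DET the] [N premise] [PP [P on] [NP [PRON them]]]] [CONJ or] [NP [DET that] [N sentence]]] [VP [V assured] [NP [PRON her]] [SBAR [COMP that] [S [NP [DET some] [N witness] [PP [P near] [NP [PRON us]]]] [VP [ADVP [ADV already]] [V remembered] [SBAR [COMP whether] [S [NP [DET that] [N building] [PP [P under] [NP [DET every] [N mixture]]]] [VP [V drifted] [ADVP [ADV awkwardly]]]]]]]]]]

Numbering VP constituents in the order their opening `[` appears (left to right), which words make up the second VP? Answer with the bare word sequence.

Opening `[VP` markers occur at word positions 8, 15, 23; the second of these opens the constituent [VP already remembered whether that building under every mixture drifted awkwardly].

already remembered whether that building under every mixture drifted awkwardly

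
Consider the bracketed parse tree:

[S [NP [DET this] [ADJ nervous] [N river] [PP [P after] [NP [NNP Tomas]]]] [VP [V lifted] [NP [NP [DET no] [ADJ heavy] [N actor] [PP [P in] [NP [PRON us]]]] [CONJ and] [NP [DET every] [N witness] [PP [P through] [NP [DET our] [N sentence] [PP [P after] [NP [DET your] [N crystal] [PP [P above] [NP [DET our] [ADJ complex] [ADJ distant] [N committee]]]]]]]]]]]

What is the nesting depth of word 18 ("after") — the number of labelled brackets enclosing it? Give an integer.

8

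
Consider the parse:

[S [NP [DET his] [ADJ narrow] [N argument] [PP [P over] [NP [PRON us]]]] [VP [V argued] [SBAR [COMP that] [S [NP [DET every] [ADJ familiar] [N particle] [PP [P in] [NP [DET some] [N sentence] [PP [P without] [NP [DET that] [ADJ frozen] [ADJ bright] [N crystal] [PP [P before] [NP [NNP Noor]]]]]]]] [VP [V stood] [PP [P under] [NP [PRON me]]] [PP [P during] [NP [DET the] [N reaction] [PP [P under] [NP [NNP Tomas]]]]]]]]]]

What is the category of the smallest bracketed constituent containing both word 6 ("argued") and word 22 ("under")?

VP

Word 6 lies under S → VP → V; word 22 lies under S → VP → SBAR → S → VP → PP → P. The lowest shared node is the VP.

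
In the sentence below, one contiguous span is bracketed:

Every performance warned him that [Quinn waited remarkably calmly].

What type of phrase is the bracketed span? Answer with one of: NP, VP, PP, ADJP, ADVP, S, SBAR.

S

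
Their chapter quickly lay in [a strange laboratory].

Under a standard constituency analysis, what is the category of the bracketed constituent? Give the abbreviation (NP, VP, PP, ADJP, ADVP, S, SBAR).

NP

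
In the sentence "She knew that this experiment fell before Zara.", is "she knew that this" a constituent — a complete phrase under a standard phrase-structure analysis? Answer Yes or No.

The sequence begins inside the noun phrase "she" and ends inside the verb phrase "knew that this experiment fell before Zara"; it crosses a phrase boundary, so no single node in the tree spans exactly those words.

No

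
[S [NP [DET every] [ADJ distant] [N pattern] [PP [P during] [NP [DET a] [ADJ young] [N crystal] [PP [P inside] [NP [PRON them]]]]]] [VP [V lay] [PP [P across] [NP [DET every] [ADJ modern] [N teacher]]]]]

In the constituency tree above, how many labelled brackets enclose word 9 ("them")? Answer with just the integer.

The word sits inside PRON, which is inside NP, inside PP, inside NP, inside PP, inside NP, inside S — 7 brackets in all.

7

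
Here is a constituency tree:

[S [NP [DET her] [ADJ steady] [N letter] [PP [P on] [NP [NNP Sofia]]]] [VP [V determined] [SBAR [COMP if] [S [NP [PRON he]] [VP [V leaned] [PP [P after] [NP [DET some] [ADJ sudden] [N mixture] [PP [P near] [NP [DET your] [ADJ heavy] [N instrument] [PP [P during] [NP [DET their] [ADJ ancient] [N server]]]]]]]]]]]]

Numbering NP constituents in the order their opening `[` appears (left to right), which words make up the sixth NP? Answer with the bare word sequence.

their ancient server

The NP opening brackets appear, in order, over: "her steady letter on Sofia"; "Sofia"; "he"; "some sudden mixture near your heavy instrument during their ancient server"; "your heavy instrument during their ancient server"; "their ancient server". The sixth one spans "their ancient server".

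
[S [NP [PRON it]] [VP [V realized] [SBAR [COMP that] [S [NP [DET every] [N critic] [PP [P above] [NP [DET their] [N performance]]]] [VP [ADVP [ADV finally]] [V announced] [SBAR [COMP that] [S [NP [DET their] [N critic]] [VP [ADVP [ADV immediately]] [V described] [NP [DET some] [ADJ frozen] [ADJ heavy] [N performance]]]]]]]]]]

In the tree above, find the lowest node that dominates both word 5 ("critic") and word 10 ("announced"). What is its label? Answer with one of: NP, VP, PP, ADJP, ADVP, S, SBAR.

S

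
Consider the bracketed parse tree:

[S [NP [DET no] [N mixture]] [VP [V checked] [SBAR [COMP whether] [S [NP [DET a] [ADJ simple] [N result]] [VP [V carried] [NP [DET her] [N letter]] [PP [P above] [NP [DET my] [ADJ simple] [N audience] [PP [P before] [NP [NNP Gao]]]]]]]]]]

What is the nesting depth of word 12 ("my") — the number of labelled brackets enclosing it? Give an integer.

8

Counting open brackets not yet closed at "my": [S [VP [SBAR [S [VP [PP [NP [DET = 8.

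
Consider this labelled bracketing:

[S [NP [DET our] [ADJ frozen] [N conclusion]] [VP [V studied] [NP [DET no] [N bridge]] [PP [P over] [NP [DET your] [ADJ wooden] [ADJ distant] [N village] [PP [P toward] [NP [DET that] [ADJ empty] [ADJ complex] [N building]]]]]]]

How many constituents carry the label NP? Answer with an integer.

Listing each NP by its span: [NP our frozen conclusion]; [NP no bridge]; [NP your wooden distant village toward that empty complex building]; [NP that empty complex building] — that makes 4.

4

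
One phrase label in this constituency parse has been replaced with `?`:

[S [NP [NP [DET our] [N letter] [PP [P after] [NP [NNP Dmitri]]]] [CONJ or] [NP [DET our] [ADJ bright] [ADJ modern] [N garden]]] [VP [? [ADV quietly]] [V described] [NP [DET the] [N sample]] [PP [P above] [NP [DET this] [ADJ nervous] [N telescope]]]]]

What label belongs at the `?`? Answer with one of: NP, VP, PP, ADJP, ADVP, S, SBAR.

A constituent whose immediate children are ADV 'quietly' is an adverb phrase: ADVP.

ADVP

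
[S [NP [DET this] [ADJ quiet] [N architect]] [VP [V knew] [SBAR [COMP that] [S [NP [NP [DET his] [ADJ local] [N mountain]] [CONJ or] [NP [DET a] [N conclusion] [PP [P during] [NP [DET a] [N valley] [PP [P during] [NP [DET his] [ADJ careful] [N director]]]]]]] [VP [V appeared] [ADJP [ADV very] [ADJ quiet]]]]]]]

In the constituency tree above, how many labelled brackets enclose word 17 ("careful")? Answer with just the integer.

11

Counting open brackets not yet closed at "careful": [S [VP [SBAR [S [NP [NP [PP [NP [PP [NP [ADJ = 11.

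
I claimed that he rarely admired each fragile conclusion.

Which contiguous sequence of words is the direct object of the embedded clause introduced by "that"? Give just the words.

each fragile conclusion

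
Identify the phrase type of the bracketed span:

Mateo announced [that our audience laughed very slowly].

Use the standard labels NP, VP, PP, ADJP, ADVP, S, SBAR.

SBAR

"that" is the head of the bracketed span, so the span is a subordinate clause: SBAR.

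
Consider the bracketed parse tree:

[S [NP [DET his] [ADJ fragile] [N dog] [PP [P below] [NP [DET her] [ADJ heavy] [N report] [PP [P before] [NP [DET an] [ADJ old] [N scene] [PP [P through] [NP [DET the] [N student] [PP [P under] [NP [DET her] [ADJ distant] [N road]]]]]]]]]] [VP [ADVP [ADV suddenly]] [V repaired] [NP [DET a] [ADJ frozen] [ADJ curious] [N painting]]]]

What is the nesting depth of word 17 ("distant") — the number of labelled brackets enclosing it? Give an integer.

Path from the root down to the word: S → NP → PP → NP → PP → NP → PP → NP → PP → NP → ADJ. That is 11 enclosing brackets.

11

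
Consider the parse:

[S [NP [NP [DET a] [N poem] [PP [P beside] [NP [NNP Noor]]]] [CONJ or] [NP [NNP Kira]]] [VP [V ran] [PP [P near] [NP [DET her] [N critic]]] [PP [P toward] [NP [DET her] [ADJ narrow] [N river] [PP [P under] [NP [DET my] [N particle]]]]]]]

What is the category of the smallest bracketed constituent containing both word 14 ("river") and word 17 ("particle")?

The smallest bracket enclosing both words is [NP her narrow river under my particle], so the label is NP.

NP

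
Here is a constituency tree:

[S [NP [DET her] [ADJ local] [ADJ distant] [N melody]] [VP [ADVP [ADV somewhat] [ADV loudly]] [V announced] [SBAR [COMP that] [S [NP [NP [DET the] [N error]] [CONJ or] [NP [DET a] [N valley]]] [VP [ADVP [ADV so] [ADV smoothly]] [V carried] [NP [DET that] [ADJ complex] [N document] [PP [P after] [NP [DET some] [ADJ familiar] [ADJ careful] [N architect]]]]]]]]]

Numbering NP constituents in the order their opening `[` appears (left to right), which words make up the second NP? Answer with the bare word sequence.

the error or a valley

Opening `[NP` markers occur at word positions 1, 9, 9, 12, 17, 21; the second of these opens the constituent [NP the error or a valley].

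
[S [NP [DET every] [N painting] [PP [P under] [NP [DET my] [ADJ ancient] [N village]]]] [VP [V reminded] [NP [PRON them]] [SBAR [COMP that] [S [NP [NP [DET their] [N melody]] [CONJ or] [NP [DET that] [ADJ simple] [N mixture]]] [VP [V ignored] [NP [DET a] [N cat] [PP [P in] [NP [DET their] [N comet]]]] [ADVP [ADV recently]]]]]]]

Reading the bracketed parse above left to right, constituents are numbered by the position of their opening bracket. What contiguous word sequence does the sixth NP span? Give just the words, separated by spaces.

Opening `[NP` markers occur at word positions 1, 4, 8, 10, 10, 13, 17, 20; the sixth of these opens the constituent [NP that simple mixture].

that simple mixture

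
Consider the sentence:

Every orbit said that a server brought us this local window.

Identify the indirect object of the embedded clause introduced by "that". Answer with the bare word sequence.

The verb of the embedded clause introduced by "that" is "brought"; its indirect object is the NP "us".

us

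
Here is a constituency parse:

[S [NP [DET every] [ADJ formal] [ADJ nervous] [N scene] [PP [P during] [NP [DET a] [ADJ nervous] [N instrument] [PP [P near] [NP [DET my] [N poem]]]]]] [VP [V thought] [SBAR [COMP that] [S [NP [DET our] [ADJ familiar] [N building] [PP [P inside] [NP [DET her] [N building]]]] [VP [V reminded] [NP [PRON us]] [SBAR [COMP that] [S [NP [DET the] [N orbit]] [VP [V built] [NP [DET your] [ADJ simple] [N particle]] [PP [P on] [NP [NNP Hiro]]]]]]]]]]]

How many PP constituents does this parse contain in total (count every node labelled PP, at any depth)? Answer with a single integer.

4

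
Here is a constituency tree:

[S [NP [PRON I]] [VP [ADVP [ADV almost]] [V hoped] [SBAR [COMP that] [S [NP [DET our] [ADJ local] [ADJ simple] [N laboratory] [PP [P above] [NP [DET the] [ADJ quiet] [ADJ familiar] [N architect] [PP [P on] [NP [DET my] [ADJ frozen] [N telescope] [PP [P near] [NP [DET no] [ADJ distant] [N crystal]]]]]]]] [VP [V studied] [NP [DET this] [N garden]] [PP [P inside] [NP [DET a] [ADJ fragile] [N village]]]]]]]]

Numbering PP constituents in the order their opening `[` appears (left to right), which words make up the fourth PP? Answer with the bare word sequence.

inside a fragile village

Opening `[PP` markers occur at word positions 9, 14, 18, 25; the fourth of these opens the constituent [PP inside a fragile village].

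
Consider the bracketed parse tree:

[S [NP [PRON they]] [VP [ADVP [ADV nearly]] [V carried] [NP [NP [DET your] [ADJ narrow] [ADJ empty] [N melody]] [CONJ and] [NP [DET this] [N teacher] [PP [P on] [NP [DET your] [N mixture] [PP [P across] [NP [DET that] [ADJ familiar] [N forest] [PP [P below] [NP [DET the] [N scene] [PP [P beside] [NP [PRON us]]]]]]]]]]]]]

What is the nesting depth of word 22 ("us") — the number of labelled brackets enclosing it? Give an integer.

13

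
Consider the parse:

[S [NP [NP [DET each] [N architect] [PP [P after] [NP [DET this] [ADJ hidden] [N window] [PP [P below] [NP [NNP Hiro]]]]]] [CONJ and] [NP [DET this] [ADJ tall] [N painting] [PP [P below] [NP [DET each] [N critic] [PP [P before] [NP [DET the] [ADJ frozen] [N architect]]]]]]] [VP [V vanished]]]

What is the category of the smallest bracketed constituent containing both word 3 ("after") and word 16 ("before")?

NP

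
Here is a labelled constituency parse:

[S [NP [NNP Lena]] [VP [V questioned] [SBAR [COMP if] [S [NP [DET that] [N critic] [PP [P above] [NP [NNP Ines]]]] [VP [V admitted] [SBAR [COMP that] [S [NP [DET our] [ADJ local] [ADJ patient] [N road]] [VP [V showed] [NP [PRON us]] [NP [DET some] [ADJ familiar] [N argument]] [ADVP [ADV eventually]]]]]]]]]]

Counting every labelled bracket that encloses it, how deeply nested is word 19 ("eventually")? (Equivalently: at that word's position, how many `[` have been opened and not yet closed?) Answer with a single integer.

10

Counting open brackets not yet closed at "eventually": [S [VP [SBAR [S [VP [SBAR [S [VP [ADVP [ADV = 10.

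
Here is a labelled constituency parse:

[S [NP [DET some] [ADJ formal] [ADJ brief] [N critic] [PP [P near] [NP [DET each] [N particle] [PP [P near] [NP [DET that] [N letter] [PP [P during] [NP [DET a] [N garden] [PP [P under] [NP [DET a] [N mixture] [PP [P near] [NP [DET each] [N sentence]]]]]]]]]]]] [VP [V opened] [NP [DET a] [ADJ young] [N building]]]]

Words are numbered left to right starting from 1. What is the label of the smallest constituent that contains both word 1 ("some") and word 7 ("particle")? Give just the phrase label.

Both words fall inside [NP some formal brief critic near each particle near that letter during a garden under a mixture near each sentence] (words 1–19), and no smaller constituent contains them both. Label: NP.

NP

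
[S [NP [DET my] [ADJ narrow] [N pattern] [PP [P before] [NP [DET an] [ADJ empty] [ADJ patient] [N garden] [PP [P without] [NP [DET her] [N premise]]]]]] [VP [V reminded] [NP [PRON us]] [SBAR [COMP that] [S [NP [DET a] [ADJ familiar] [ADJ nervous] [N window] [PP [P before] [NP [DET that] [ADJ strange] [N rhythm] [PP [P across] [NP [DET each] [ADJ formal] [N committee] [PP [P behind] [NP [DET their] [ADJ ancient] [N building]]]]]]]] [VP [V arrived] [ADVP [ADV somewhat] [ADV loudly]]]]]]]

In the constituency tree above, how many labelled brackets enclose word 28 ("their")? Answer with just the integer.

12

Counting open brackets not yet closed at "their": [S [VP [SBAR [S [NP [PP [NP [PP [NP [PP [NP [DET = 12.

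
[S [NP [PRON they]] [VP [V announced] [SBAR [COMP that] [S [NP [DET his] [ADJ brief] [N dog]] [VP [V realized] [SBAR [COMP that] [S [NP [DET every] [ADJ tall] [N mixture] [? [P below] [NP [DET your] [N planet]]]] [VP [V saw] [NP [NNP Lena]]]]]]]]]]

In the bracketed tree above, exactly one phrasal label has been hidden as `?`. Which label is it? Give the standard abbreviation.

PP

Looking at what the `?` directly dominates — P 'below', NP — this is a prepositional phrase (PP).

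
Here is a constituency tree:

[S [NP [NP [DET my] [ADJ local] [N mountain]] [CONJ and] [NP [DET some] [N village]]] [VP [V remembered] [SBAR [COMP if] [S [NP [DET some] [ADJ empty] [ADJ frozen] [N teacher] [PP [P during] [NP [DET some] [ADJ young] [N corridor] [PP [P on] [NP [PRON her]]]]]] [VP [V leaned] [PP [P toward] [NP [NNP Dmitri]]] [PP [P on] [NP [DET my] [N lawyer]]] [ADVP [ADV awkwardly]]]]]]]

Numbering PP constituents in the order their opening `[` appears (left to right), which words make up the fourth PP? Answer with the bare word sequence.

The PP opening brackets appear, in order, over: "during some young corridor on her"; "on her"; "toward Dmitri"; "on my lawyer". The fourth one spans "on my lawyer".

on my lawyer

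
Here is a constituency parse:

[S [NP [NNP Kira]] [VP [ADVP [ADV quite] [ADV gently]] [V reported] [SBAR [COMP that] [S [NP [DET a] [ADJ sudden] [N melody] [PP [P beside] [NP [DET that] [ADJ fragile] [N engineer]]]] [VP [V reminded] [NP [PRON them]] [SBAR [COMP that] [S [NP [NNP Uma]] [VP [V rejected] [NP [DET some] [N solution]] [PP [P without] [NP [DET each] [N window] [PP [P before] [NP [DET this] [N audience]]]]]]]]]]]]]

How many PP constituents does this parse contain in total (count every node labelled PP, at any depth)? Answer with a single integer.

3

Listing each PP by its span: [PP beside that fragile engineer]; [PP without each window before this audience]; [PP before this audience] — that makes 3.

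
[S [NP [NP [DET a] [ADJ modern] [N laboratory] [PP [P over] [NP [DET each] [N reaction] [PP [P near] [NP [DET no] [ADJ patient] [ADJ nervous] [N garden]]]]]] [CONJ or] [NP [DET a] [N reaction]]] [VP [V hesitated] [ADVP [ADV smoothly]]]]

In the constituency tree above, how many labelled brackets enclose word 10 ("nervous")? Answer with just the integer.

The word sits inside ADJ, which is inside NP, inside PP, inside NP, inside PP, inside NP, inside NP, inside S — 8 brackets in all.

8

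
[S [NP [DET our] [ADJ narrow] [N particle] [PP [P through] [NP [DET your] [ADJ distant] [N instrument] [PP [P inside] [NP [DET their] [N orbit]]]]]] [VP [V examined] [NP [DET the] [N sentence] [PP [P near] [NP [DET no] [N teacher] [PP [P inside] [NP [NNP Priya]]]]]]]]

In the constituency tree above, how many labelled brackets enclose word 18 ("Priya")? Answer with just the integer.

Counting open brackets not yet closed at "Priya": [S [VP [NP [PP [NP [PP [NP [NNP = 8.

8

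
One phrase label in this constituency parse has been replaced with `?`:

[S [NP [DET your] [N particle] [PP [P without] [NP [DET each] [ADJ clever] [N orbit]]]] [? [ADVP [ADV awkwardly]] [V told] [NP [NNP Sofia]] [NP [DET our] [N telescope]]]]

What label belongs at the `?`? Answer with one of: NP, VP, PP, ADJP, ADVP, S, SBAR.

Looking at what the `?` directly dominates — ADVP, V 'told', NP, NP — this is a verb phrase (VP).

VP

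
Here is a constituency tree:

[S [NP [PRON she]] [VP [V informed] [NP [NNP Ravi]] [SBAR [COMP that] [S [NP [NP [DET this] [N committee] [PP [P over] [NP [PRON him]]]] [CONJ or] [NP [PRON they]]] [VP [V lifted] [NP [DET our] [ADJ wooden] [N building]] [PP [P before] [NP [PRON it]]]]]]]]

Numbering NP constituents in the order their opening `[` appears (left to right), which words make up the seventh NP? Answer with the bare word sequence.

our wooden building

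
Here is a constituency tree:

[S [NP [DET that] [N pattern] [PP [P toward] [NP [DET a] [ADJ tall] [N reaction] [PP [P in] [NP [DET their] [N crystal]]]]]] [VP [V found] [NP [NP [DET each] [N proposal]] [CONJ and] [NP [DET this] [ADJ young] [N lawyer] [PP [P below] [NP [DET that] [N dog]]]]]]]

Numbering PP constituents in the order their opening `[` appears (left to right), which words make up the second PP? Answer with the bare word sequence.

in their crystal

Opening `[PP` markers occur at word positions 3, 7, 17; the second of these opens the constituent [PP in their crystal].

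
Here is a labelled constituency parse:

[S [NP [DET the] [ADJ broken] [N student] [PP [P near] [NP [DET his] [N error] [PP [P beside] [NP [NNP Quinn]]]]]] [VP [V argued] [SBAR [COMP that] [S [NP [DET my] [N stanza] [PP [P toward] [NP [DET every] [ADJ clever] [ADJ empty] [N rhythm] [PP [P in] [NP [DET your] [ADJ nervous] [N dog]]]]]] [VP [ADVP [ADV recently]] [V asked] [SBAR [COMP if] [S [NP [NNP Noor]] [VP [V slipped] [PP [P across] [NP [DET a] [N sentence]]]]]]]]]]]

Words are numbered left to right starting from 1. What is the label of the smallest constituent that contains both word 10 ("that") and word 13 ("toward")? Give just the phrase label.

SBAR

Both words fall inside [SBAR that my stanza toward every clever empty rhythm in your nervous dog recently asked if Noor slipped across a sentence] (words 10–29), and no smaller constituent contains them both. Label: SBAR.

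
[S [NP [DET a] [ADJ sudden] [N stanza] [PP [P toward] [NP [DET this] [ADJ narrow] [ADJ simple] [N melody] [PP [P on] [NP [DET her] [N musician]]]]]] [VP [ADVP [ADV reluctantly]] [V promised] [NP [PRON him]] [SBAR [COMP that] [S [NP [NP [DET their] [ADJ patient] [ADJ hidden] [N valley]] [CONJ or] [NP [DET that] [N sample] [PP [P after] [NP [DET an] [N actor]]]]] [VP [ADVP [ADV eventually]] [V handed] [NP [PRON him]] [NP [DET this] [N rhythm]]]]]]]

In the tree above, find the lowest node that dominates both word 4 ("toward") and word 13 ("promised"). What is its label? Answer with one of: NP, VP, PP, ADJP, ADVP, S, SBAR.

S

Both words fall inside [S a sudden stanza toward this narrow simple melody on her musician reluctantly promised him that their patient hidden valley or that sample after an actor eventually handed him this rhythm] (words 1–30), and no smaller constituent contains them both. Label: S.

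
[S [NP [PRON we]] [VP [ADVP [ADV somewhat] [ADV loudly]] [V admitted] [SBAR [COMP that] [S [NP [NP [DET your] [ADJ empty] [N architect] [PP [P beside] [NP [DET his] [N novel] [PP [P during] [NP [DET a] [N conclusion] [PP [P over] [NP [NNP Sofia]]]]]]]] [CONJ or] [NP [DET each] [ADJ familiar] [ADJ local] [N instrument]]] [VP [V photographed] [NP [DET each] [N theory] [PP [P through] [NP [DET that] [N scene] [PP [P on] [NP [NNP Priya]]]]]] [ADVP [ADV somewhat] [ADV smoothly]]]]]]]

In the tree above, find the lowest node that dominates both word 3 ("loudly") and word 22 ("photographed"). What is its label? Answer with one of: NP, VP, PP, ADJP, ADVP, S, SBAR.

VP

The smallest bracket enclosing both words is [VP somewhat loudly admitted that your empty architect beside his novel during a conclusion over Sofia or each familiar local instrument photographed each theory through that scene on Priya somewhat smoothly], so the label is VP.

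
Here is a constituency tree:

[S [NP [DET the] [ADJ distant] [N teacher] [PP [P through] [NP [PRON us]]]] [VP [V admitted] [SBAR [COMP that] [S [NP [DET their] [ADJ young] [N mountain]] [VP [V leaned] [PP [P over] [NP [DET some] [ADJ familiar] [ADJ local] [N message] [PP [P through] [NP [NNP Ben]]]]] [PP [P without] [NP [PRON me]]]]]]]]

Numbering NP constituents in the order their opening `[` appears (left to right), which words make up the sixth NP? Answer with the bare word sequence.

me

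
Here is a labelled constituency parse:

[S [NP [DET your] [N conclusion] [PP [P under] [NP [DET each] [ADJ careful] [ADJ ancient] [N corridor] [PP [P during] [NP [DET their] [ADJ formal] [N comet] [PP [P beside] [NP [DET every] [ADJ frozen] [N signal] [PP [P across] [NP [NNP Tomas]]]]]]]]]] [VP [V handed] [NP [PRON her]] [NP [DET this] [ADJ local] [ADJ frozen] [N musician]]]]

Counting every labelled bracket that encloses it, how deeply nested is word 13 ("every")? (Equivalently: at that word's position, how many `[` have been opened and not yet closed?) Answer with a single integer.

9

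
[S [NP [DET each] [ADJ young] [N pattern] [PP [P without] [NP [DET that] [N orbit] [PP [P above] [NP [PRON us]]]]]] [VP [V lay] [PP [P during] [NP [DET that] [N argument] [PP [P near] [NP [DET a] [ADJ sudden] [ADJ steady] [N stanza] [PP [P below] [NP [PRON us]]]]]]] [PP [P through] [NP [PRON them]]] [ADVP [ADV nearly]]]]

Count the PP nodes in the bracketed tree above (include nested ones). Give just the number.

6

Listing each PP by its span: [PP without that orbit above us]; [PP above us]; [PP during that argument near a sudden steady stanza below us]; [PP near a sudden steady stanza below us]; [PP below us]; [PP through them] — that makes 6.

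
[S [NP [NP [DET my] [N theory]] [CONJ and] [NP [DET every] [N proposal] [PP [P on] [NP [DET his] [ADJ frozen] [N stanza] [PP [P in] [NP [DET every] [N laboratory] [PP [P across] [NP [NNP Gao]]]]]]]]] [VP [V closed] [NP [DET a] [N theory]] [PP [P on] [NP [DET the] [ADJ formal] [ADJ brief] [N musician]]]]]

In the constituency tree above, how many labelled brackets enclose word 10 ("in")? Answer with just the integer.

7

Counting open brackets not yet closed at "in": [S [NP [NP [PP [NP [PP [P = 7.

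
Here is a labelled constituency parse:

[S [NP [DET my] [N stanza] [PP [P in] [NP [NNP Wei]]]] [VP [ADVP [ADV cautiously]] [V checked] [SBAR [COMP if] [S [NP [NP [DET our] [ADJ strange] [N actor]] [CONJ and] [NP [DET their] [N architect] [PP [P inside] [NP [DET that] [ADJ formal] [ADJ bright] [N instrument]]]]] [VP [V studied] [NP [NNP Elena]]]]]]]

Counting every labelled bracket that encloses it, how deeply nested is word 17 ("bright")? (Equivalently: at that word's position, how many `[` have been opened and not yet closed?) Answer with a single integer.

9

The word sits inside ADJ, which is inside NP, inside PP, inside NP, inside NP, inside S, inside SBAR, inside VP, inside S — 9 brackets in all.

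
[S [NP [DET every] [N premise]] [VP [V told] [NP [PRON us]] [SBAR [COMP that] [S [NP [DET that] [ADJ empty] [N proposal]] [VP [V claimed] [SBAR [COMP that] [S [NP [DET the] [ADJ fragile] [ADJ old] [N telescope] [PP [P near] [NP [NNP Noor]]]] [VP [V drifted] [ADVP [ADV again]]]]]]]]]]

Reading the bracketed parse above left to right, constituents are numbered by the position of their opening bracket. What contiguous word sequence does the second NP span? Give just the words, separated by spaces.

us

Opening `[NP` markers occur at word positions 1, 4, 6, 11, 16; the second of these opens the constituent [NP us].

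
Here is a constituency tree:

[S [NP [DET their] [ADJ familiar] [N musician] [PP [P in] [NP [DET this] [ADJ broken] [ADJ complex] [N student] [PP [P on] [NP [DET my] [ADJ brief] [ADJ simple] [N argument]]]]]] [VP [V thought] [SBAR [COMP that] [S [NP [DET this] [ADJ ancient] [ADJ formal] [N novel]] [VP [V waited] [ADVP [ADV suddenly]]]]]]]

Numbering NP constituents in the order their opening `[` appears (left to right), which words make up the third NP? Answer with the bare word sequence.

Opening `[NP` markers occur at word positions 1, 5, 10, 16; the third of these opens the constituent [NP my brief simple argument].

my brief simple argument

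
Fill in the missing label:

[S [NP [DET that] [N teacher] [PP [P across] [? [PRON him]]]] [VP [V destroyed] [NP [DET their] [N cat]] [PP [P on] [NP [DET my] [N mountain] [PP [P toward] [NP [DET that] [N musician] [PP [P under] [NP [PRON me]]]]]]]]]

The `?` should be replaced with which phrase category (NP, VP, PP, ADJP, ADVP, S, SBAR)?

NP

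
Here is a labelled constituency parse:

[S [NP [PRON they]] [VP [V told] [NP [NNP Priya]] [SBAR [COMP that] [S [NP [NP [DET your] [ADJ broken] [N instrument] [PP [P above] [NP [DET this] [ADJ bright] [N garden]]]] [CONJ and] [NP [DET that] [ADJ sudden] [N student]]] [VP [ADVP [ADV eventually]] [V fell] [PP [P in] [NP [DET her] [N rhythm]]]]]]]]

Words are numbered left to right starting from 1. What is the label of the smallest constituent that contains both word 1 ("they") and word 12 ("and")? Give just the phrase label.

S

Word 1 lies under S → NP → PRON; word 12 lies under S → VP → SBAR → S → NP → CONJ. The lowest shared node is the S.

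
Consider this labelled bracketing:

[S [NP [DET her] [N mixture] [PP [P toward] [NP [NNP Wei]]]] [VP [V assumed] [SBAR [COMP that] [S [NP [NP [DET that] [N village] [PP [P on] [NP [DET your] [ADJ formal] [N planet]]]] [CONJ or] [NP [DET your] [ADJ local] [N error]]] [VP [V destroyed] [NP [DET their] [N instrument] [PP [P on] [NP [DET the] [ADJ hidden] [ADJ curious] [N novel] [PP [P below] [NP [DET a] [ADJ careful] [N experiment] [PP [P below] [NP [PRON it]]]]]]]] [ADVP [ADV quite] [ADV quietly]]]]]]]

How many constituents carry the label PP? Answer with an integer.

Listing each PP by its span: [PP toward Wei]; [PP on your formal planet]; [PP on the hidden curious novel below a careful experiment below it]; [PP below a careful experiment below it]; [PP below it] — that makes 5.

5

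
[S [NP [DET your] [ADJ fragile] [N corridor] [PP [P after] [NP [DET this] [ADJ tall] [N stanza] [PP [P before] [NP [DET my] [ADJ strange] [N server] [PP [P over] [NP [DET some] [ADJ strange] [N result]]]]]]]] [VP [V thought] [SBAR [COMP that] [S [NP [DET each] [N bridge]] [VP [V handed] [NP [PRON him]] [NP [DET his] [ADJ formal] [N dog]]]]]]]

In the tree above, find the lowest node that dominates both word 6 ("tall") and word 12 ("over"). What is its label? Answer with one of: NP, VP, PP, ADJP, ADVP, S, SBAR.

The smallest bracket enclosing both words is [NP this tall stanza before my strange server over some strange result], so the label is NP.

NP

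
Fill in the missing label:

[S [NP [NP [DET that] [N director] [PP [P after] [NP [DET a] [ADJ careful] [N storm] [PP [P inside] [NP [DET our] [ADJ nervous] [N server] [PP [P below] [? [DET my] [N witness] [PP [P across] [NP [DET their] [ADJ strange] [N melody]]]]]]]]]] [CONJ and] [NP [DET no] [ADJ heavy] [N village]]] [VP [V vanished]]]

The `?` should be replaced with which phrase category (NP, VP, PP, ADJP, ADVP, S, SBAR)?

NP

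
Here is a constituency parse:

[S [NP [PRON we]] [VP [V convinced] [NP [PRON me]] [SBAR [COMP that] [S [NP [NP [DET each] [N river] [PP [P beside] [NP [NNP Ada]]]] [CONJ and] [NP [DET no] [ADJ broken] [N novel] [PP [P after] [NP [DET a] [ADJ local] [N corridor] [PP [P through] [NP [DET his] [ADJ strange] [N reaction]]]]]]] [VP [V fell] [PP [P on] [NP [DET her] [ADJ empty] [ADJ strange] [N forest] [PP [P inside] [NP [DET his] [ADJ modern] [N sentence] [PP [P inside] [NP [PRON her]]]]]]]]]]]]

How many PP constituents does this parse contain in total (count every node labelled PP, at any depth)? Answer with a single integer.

6

Scanning left to right, an opening `[PP` appears at word positions 7, 13, 17, 22, 27, 31 — 6 in total.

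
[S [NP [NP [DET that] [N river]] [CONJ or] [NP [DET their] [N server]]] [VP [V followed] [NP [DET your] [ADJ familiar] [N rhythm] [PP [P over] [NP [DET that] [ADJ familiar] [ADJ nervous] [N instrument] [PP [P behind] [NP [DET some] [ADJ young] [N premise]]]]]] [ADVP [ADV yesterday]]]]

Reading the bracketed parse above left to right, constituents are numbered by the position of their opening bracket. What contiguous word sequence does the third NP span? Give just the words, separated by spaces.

In left-to-right order the NP constituents are "that river or their server"; "that river"; "their server"; "your familiar rhythm over that familiar nervous instrument behind some young premise"; "that familiar nervous instrument behind some young premise"; "some young premise". Number 3 is "their server".

their server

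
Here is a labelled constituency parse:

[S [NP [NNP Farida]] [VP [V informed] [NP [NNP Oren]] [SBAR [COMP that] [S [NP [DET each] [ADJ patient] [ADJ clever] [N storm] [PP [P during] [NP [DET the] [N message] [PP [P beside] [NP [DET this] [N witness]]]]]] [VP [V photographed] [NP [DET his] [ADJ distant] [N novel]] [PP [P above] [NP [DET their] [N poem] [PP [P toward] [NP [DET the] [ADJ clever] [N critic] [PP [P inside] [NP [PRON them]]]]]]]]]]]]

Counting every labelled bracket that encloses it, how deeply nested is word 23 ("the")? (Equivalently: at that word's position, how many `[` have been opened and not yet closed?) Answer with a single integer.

10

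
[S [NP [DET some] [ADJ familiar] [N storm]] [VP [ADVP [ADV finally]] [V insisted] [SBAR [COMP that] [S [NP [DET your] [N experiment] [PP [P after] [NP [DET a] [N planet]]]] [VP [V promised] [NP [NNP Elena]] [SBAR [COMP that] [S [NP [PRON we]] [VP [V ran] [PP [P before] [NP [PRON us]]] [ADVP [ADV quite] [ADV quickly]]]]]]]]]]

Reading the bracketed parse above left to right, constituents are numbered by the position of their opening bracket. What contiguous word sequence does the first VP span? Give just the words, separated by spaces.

finally insisted that your experiment after a planet promised Elena that we ran before us quite quickly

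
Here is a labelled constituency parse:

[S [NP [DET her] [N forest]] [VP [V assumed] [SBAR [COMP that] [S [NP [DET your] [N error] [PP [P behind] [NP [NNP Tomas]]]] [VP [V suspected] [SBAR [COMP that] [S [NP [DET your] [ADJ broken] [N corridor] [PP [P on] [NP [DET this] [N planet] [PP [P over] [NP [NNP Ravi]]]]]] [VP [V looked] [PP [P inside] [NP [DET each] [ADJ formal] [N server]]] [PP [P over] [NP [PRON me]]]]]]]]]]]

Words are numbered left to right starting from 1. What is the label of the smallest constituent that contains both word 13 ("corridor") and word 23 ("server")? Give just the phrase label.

S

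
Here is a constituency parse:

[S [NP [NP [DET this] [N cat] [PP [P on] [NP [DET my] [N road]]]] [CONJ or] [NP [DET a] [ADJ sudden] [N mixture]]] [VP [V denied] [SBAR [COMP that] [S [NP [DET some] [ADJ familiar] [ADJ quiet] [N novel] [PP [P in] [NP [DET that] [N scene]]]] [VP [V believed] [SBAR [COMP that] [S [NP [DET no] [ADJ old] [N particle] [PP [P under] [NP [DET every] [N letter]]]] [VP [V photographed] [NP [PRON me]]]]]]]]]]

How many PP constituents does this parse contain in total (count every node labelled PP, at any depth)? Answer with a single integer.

3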